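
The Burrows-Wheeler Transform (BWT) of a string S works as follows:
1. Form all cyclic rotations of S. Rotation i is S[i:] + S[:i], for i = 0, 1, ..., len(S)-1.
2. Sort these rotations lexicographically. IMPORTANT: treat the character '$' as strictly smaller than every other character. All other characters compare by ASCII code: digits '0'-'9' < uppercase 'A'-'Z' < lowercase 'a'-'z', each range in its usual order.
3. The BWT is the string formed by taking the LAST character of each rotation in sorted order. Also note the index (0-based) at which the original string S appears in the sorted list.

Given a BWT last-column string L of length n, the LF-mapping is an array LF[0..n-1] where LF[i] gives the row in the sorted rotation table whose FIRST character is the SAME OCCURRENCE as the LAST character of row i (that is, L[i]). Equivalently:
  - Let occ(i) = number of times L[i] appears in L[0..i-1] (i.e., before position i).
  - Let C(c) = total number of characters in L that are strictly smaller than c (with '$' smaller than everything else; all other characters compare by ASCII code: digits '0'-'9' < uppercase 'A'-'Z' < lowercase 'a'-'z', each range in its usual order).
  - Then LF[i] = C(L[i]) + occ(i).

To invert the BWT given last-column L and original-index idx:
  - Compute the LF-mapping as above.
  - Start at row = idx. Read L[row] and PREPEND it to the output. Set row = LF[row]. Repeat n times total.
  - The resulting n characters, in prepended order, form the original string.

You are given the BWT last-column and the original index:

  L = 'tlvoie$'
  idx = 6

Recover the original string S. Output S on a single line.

Answer: violet$

Derivation:
LF mapping: 5 3 6 4 2 1 0
Walk LF starting at row 6, prepending L[row]:
  step 1: row=6, L[6]='$', prepend. Next row=LF[6]=0
  step 2: row=0, L[0]='t', prepend. Next row=LF[0]=5
  step 3: row=5, L[5]='e', prepend. Next row=LF[5]=1
  step 4: row=1, L[1]='l', prepend. Next row=LF[1]=3
  step 5: row=3, L[3]='o', prepend. Next row=LF[3]=4
  step 6: row=4, L[4]='i', prepend. Next row=LF[4]=2
  step 7: row=2, L[2]='v', prepend. Next row=LF[2]=6
Reversed output: violet$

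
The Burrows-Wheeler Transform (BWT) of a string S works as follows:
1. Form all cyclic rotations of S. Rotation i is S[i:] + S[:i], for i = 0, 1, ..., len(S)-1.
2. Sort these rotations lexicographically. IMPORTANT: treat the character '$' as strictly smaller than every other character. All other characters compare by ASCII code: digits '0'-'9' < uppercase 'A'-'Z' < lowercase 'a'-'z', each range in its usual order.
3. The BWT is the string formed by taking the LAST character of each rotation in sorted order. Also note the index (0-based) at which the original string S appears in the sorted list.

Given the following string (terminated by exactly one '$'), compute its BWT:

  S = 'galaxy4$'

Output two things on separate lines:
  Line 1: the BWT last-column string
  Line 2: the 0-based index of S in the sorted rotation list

Answer: 4ygl$aax
4

Derivation:
All 8 rotations (rotation i = S[i:]+S[:i]):
  rot[0] = galaxy4$
  rot[1] = alaxy4$g
  rot[2] = laxy4$ga
  rot[3] = axy4$gal
  rot[4] = xy4$gala
  rot[5] = y4$galax
  rot[6] = 4$galaxy
  rot[7] = $galaxy4
Sorted (with $ < everything):
  sorted[0] = $galaxy4  (last char: '4')
  sorted[1] = 4$galaxy  (last char: 'y')
  sorted[2] = alaxy4$g  (last char: 'g')
  sorted[3] = axy4$gal  (last char: 'l')
  sorted[4] = galaxy4$  (last char: '$')
  sorted[5] = laxy4$ga  (last char: 'a')
  sorted[6] = xy4$gala  (last char: 'a')
  sorted[7] = y4$galax  (last char: 'x')
Last column: 4ygl$aax
Original string S is at sorted index 4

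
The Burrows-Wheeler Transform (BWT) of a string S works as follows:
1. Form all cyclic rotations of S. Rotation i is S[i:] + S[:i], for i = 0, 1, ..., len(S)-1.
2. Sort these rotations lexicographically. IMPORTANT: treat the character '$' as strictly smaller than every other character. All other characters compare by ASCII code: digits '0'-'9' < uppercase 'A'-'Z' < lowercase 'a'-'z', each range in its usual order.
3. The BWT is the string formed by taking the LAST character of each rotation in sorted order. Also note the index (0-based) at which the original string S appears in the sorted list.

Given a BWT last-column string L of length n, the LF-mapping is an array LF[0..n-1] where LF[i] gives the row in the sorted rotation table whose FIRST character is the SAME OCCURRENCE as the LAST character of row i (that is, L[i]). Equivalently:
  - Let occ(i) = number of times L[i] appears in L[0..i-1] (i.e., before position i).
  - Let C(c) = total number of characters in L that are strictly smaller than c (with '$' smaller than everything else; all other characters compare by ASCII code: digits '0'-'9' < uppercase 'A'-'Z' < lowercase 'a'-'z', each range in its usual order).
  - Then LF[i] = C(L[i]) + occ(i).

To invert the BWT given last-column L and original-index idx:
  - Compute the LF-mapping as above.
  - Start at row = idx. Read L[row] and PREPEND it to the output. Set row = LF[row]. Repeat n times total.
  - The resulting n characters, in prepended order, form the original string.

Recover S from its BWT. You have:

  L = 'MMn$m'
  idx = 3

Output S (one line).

Answer: mnMM$

Derivation:
LF mapping: 1 2 4 0 3
Walk LF starting at row 3, prepending L[row]:
  step 1: row=3, L[3]='$', prepend. Next row=LF[3]=0
  step 2: row=0, L[0]='M', prepend. Next row=LF[0]=1
  step 3: row=1, L[1]='M', prepend. Next row=LF[1]=2
  step 4: row=2, L[2]='n', prepend. Next row=LF[2]=4
  step 5: row=4, L[4]='m', prepend. Next row=LF[4]=3
Reversed output: mnMM$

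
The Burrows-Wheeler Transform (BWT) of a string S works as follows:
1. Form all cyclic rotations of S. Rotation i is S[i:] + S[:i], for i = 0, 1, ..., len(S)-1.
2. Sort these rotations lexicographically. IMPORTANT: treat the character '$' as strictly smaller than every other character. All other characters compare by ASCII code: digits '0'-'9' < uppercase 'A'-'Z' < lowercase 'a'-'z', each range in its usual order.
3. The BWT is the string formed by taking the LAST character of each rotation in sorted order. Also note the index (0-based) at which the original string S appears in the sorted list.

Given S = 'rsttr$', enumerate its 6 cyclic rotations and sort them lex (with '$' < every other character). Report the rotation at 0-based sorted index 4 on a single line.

All 6 rotations (rotation i = S[i:]+S[:i]):
  rot[0] = rsttr$
  rot[1] = sttr$r
  rot[2] = ttr$rs
  rot[3] = tr$rst
  rot[4] = r$rstt
  rot[5] = $rsttr
Sorted (with $ < everything):
  sorted[0] = $rsttr
  sorted[1] = r$rstt
  sorted[2] = rsttr$
  sorted[3] = sttr$r
  sorted[4] = tr$rst
  sorted[5] = ttr$rs
sorted[4] = tr$rst

Answer: tr$rst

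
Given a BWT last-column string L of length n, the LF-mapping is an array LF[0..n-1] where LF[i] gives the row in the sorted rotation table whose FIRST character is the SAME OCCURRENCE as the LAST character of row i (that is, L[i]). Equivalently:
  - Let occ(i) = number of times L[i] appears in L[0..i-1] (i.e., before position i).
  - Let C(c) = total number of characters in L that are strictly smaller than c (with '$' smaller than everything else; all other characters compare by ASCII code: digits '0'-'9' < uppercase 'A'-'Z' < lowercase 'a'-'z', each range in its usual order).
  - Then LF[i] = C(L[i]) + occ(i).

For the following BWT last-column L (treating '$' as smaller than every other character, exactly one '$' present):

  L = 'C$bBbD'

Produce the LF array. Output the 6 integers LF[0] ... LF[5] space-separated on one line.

Answer: 2 0 4 1 5 3

Derivation:
Char counts: '$':1, 'B':1, 'C':1, 'D':1, 'b':2
C (first-col start): C('$')=0, C('B')=1, C('C')=2, C('D')=3, C('b')=4
L[0]='C': occ=0, LF[0]=C('C')+0=2+0=2
L[1]='$': occ=0, LF[1]=C('$')+0=0+0=0
L[2]='b': occ=0, LF[2]=C('b')+0=4+0=4
L[3]='B': occ=0, LF[3]=C('B')+0=1+0=1
L[4]='b': occ=1, LF[4]=C('b')+1=4+1=5
L[5]='D': occ=0, LF[5]=C('D')+0=3+0=3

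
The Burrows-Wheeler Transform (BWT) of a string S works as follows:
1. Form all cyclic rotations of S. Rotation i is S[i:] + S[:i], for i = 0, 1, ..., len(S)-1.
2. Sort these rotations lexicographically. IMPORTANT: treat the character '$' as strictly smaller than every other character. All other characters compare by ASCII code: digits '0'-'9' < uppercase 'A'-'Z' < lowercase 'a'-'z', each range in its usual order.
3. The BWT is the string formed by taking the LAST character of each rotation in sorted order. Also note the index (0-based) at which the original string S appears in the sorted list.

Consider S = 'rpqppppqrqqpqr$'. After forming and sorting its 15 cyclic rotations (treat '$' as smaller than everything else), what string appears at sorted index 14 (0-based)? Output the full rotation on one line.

All 15 rotations (rotation i = S[i:]+S[:i]):
  rot[0] = rpqppppqrqqpqr$
  rot[1] = pqppppqrqqpqr$r
  rot[2] = qppppqrqqpqr$rp
  rot[3] = ppppqrqqpqr$rpq
  rot[4] = pppqrqqpqr$rpqp
  rot[5] = ppqrqqpqr$rpqpp
  rot[6] = pqrqqpqr$rpqppp
  rot[7] = qrqqpqr$rpqpppp
  rot[8] = rqqpqr$rpqppppq
  rot[9] = qqpqr$rpqppppqr
  rot[10] = qpqr$rpqppppqrq
  rot[11] = pqr$rpqppppqrqq
  rot[12] = qr$rpqppppqrqqp
  rot[13] = r$rpqppppqrqqpq
  rot[14] = $rpqppppqrqqpqr
Sorted (with $ < everything):
  sorted[0] = $rpqppppqrqqpqr
  sorted[1] = ppppqrqqpqr$rpq
  sorted[2] = pppqrqqpqr$rpqp
  sorted[3] = ppqrqqpqr$rpqpp
  sorted[4] = pqppppqrqqpqr$r
  sorted[5] = pqr$rpqppppqrqq
  sorted[6] = pqrqqpqr$rpqppp
  sorted[7] = qppppqrqqpqr$rp
  sorted[8] = qpqr$rpqppppqrq
  sorted[9] = qqpqr$rpqppppqr
  sorted[10] = qr$rpqppppqrqqp
  sorted[11] = qrqqpqr$rpqpppp
  sorted[12] = r$rpqppppqrqqpq
  sorted[13] = rpqppppqrqqpqr$
  sorted[14] = rqqpqr$rpqppppq
sorted[14] = rqqpqr$rpqppppq

Answer: rqqpqr$rpqppppq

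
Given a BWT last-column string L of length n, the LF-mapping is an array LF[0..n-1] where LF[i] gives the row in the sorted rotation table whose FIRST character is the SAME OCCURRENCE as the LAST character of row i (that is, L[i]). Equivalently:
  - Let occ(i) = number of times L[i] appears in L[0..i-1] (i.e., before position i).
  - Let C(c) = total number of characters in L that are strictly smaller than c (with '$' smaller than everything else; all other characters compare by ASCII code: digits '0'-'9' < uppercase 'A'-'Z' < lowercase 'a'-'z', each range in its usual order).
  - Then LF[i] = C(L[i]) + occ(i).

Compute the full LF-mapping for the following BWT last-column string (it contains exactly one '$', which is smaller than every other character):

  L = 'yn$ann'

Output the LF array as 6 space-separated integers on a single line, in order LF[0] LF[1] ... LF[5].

Answer: 5 2 0 1 3 4

Derivation:
Char counts: '$':1, 'a':1, 'n':3, 'y':1
C (first-col start): C('$')=0, C('a')=1, C('n')=2, C('y')=5
L[0]='y': occ=0, LF[0]=C('y')+0=5+0=5
L[1]='n': occ=0, LF[1]=C('n')+0=2+0=2
L[2]='$': occ=0, LF[2]=C('$')+0=0+0=0
L[3]='a': occ=0, LF[3]=C('a')+0=1+0=1
L[4]='n': occ=1, LF[4]=C('n')+1=2+1=3
L[5]='n': occ=2, LF[5]=C('n')+2=2+2=4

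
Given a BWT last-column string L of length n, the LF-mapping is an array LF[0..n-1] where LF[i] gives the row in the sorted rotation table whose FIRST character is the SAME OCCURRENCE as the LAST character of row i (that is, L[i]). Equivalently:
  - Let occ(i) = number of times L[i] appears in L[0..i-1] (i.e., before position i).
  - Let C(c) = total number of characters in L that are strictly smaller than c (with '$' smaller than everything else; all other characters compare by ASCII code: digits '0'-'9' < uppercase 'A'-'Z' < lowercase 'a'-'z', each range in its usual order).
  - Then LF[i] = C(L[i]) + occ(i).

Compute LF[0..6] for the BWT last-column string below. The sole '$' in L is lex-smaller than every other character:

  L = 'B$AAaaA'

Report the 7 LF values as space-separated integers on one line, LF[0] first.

Char counts: '$':1, 'A':3, 'B':1, 'a':2
C (first-col start): C('$')=0, C('A')=1, C('B')=4, C('a')=5
L[0]='B': occ=0, LF[0]=C('B')+0=4+0=4
L[1]='$': occ=0, LF[1]=C('$')+0=0+0=0
L[2]='A': occ=0, LF[2]=C('A')+0=1+0=1
L[3]='A': occ=1, LF[3]=C('A')+1=1+1=2
L[4]='a': occ=0, LF[4]=C('a')+0=5+0=5
L[5]='a': occ=1, LF[5]=C('a')+1=5+1=6
L[6]='A': occ=2, LF[6]=C('A')+2=1+2=3

Answer: 4 0 1 2 5 6 3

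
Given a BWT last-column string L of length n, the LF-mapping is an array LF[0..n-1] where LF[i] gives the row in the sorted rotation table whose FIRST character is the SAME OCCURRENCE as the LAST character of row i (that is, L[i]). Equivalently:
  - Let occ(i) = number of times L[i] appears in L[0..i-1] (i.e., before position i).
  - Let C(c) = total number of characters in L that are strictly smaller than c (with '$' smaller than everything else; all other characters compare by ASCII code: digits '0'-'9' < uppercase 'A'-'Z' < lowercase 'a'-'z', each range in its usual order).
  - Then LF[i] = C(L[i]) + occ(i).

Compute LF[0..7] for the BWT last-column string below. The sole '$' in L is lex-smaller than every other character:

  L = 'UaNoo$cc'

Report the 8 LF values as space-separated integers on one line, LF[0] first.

Answer: 2 3 1 6 7 0 4 5

Derivation:
Char counts: '$':1, 'N':1, 'U':1, 'a':1, 'c':2, 'o':2
C (first-col start): C('$')=0, C('N')=1, C('U')=2, C('a')=3, C('c')=4, C('o')=6
L[0]='U': occ=0, LF[0]=C('U')+0=2+0=2
L[1]='a': occ=0, LF[1]=C('a')+0=3+0=3
L[2]='N': occ=0, LF[2]=C('N')+0=1+0=1
L[3]='o': occ=0, LF[3]=C('o')+0=6+0=6
L[4]='o': occ=1, LF[4]=C('o')+1=6+1=7
L[5]='$': occ=0, LF[5]=C('$')+0=0+0=0
L[6]='c': occ=0, LF[6]=C('c')+0=4+0=4
L[7]='c': occ=1, LF[7]=C('c')+1=4+1=5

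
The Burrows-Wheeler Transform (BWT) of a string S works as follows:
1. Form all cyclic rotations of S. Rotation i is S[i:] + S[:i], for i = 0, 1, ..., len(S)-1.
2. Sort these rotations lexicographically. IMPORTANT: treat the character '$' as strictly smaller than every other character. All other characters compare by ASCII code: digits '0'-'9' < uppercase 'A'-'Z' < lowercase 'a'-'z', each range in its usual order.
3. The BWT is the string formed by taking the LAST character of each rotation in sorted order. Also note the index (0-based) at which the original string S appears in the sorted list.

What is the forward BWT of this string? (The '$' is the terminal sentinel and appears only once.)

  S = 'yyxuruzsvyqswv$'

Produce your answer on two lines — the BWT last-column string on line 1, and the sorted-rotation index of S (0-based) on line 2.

All 15 rotations (rotation i = S[i:]+S[:i]):
  rot[0] = yyxuruzsvyqswv$
  rot[1] = yxuruzsvyqswv$y
  rot[2] = xuruzsvyqswv$yy
  rot[3] = uruzsvyqswv$yyx
  rot[4] = ruzsvyqswv$yyxu
  rot[5] = uzsvyqswv$yyxur
  rot[6] = zsvyqswv$yyxuru
  rot[7] = svyqswv$yyxuruz
  rot[8] = vyqswv$yyxuruzs
  rot[9] = yqswv$yyxuruzsv
  rot[10] = qswv$yyxuruzsvy
  rot[11] = swv$yyxuruzsvyq
  rot[12] = wv$yyxuruzsvyqs
  rot[13] = v$yyxuruzsvyqsw
  rot[14] = $yyxuruzsvyqswv
Sorted (with $ < everything):
  sorted[0] = $yyxuruzsvyqswv  (last char: 'v')
  sorted[1] = qswv$yyxuruzsvy  (last char: 'y')
  sorted[2] = ruzsvyqswv$yyxu  (last char: 'u')
  sorted[3] = svyqswv$yyxuruz  (last char: 'z')
  sorted[4] = swv$yyxuruzsvyq  (last char: 'q')
  sorted[5] = uruzsvyqswv$yyx  (last char: 'x')
  sorted[6] = uzsvyqswv$yyxur  (last char: 'r')
  sorted[7] = v$yyxuruzsvyqsw  (last char: 'w')
  sorted[8] = vyqswv$yyxuruzs  (last char: 's')
  sorted[9] = wv$yyxuruzsvyqs  (last char: 's')
  sorted[10] = xuruzsvyqswv$yy  (last char: 'y')
  sorted[11] = yqswv$yyxuruzsv  (last char: 'v')
  sorted[12] = yxuruzsvyqswv$y  (last char: 'y')
  sorted[13] = yyxuruzsvyqswv$  (last char: '$')
  sorted[14] = zsvyqswv$yyxuru  (last char: 'u')
Last column: vyuzqxrwssyvy$u
Original string S is at sorted index 13

Answer: vyuzqxrwssyvy$u
13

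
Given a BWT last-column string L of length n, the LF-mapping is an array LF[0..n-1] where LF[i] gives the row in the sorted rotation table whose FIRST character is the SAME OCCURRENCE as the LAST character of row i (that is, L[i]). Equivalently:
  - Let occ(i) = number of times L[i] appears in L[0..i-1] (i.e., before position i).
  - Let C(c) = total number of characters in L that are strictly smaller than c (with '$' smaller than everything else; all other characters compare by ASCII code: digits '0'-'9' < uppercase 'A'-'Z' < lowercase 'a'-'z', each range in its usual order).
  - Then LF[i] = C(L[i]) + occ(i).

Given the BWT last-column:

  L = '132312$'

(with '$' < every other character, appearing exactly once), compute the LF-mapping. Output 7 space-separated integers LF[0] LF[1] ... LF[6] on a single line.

Answer: 1 5 3 6 2 4 0

Derivation:
Char counts: '$':1, '1':2, '2':2, '3':2
C (first-col start): C('$')=0, C('1')=1, C('2')=3, C('3')=5
L[0]='1': occ=0, LF[0]=C('1')+0=1+0=1
L[1]='3': occ=0, LF[1]=C('3')+0=5+0=5
L[2]='2': occ=0, LF[2]=C('2')+0=3+0=3
L[3]='3': occ=1, LF[3]=C('3')+1=5+1=6
L[4]='1': occ=1, LF[4]=C('1')+1=1+1=2
L[5]='2': occ=1, LF[5]=C('2')+1=3+1=4
L[6]='$': occ=0, LF[6]=C('$')+0=0+0=0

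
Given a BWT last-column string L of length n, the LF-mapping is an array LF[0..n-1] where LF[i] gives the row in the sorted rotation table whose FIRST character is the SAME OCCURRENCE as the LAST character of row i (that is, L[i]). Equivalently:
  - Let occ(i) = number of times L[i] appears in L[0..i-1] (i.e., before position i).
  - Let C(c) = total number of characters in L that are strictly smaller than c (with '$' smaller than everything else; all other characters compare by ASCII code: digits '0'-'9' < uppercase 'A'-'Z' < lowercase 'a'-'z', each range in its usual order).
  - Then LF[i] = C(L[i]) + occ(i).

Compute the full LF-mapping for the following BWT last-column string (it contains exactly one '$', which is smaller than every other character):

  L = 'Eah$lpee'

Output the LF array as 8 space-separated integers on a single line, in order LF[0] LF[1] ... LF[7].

Answer: 1 2 5 0 6 7 3 4

Derivation:
Char counts: '$':1, 'E':1, 'a':1, 'e':2, 'h':1, 'l':1, 'p':1
C (first-col start): C('$')=0, C('E')=1, C('a')=2, C('e')=3, C('h')=5, C('l')=6, C('p')=7
L[0]='E': occ=0, LF[0]=C('E')+0=1+0=1
L[1]='a': occ=0, LF[1]=C('a')+0=2+0=2
L[2]='h': occ=0, LF[2]=C('h')+0=5+0=5
L[3]='$': occ=0, LF[3]=C('$')+0=0+0=0
L[4]='l': occ=0, LF[4]=C('l')+0=6+0=6
L[5]='p': occ=0, LF[5]=C('p')+0=7+0=7
L[6]='e': occ=0, LF[6]=C('e')+0=3+0=3
L[7]='e': occ=1, LF[7]=C('e')+1=3+1=4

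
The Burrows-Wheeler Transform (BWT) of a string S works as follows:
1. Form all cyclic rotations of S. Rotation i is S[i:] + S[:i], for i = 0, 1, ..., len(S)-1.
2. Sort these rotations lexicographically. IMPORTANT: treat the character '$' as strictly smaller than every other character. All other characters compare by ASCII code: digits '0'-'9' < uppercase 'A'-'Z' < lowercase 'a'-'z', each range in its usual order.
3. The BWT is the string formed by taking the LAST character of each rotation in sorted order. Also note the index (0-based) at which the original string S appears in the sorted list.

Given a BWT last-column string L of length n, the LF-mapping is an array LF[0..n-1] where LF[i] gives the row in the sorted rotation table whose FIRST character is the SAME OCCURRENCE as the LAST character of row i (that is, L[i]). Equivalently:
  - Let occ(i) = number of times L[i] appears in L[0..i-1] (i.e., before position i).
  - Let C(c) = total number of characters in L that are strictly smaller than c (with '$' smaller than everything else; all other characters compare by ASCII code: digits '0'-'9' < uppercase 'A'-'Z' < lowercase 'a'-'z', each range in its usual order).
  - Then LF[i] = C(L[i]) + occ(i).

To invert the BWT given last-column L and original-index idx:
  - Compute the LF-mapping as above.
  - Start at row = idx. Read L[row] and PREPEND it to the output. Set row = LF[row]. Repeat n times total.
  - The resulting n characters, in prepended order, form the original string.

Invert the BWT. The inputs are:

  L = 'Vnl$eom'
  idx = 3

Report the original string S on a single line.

LF mapping: 1 5 3 0 2 6 4
Walk LF starting at row 3, prepending L[row]:
  step 1: row=3, L[3]='$', prepend. Next row=LF[3]=0
  step 2: row=0, L[0]='V', prepend. Next row=LF[0]=1
  step 3: row=1, L[1]='n', prepend. Next row=LF[1]=5
  step 4: row=5, L[5]='o', prepend. Next row=LF[5]=6
  step 5: row=6, L[6]='m', prepend. Next row=LF[6]=4
  step 6: row=4, L[4]='e', prepend. Next row=LF[4]=2
  step 7: row=2, L[2]='l', prepend. Next row=LF[2]=3
Reversed output: lemonV$

Answer: lemonV$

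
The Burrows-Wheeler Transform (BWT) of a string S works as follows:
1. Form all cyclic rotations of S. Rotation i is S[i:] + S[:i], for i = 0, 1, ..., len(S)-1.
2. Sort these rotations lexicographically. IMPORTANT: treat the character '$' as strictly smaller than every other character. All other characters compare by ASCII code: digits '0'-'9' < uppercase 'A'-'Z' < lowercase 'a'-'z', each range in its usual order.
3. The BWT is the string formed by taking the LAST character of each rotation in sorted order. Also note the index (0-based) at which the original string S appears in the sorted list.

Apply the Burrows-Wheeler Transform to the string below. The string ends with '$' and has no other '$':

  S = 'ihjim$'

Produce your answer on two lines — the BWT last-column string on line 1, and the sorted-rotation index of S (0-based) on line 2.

All 6 rotations (rotation i = S[i:]+S[:i]):
  rot[0] = ihjim$
  rot[1] = hjim$i
  rot[2] = jim$ih
  rot[3] = im$ihj
  rot[4] = m$ihji
  rot[5] = $ihjim
Sorted (with $ < everything):
  sorted[0] = $ihjim  (last char: 'm')
  sorted[1] = hjim$i  (last char: 'i')
  sorted[2] = ihjim$  (last char: '$')
  sorted[3] = im$ihj  (last char: 'j')
  sorted[4] = jim$ih  (last char: 'h')
  sorted[5] = m$ihji  (last char: 'i')
Last column: mi$jhi
Original string S is at sorted index 2

Answer: mi$jhi
2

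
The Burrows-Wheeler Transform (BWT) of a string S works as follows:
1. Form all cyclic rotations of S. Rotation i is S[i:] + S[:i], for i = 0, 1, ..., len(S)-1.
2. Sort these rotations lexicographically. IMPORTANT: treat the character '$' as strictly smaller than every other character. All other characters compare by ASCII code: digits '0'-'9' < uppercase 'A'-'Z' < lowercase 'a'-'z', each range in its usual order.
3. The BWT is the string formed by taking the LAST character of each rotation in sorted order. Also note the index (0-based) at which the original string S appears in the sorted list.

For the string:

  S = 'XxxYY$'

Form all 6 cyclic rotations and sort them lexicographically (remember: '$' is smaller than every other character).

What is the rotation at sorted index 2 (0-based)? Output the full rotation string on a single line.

Answer: Y$XxxY

Derivation:
All 6 rotations (rotation i = S[i:]+S[:i]):
  rot[0] = XxxYY$
  rot[1] = xxYY$X
  rot[2] = xYY$Xx
  rot[3] = YY$Xxx
  rot[4] = Y$XxxY
  rot[5] = $XxxYY
Sorted (with $ < everything):
  sorted[0] = $XxxYY
  sorted[1] = XxxYY$
  sorted[2] = Y$XxxY
  sorted[3] = YY$Xxx
  sorted[4] = xYY$Xx
  sorted[5] = xxYY$X
sorted[2] = Y$XxxY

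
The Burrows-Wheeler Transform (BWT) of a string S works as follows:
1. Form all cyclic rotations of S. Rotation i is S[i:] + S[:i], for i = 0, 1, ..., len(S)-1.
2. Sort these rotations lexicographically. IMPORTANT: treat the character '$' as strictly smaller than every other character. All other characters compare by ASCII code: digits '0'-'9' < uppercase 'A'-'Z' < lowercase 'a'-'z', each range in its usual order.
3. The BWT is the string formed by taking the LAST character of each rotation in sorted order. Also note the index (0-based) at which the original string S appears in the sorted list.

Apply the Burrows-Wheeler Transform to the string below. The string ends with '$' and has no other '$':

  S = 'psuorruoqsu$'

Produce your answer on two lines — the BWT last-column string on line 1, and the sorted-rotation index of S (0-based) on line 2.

All 12 rotations (rotation i = S[i:]+S[:i]):
  rot[0] = psuorruoqsu$
  rot[1] = suorruoqsu$p
  rot[2] = uorruoqsu$ps
  rot[3] = orruoqsu$psu
  rot[4] = rruoqsu$psuo
  rot[5] = ruoqsu$psuor
  rot[6] = uoqsu$psuorr
  rot[7] = oqsu$psuorru
  rot[8] = qsu$psuorruo
  rot[9] = su$psuorruoq
  rot[10] = u$psuorruoqs
  rot[11] = $psuorruoqsu
Sorted (with $ < everything):
  sorted[0] = $psuorruoqsu  (last char: 'u')
  sorted[1] = oqsu$psuorru  (last char: 'u')
  sorted[2] = orruoqsu$psu  (last char: 'u')
  sorted[3] = psuorruoqsu$  (last char: '$')
  sorted[4] = qsu$psuorruo  (last char: 'o')
  sorted[5] = rruoqsu$psuo  (last char: 'o')
  sorted[6] = ruoqsu$psuor  (last char: 'r')
  sorted[7] = su$psuorruoq  (last char: 'q')
  sorted[8] = suorruoqsu$p  (last char: 'p')
  sorted[9] = u$psuorruoqs  (last char: 's')
  sorted[10] = uoqsu$psuorr  (last char: 'r')
  sorted[11] = uorruoqsu$ps  (last char: 's')
Last column: uuu$oorqpsrs
Original string S is at sorted index 3

Answer: uuu$oorqpsrs
3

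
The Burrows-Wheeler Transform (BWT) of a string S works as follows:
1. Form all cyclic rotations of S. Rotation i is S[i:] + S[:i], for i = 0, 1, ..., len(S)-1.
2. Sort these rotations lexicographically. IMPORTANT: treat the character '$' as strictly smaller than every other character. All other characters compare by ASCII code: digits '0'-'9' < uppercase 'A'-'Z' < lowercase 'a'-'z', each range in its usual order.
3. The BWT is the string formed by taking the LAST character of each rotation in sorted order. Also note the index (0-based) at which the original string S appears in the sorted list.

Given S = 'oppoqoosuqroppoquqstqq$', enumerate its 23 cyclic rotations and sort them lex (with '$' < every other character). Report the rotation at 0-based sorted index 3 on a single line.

Answer: oppoquqstqq$oppoqoosuqr

Derivation:
All 23 rotations (rotation i = S[i:]+S[:i]):
  rot[0] = oppoqoosuqroppoquqstqq$
  rot[1] = ppoqoosuqroppoquqstqq$o
  rot[2] = poqoosuqroppoquqstqq$op
  rot[3] = oqoosuqroppoquqstqq$opp
  rot[4] = qoosuqroppoquqstqq$oppo
  rot[5] = oosuqroppoquqstqq$oppoq
  rot[6] = osuqroppoquqstqq$oppoqo
  rot[7] = suqroppoquqstqq$oppoqoo
  rot[8] = uqroppoquqstqq$oppoqoos
  rot[9] = qroppoquqstqq$oppoqoosu
  rot[10] = roppoquqstqq$oppoqoosuq
  rot[11] = oppoquqstqq$oppoqoosuqr
  rot[12] = ppoquqstqq$oppoqoosuqro
  rot[13] = poquqstqq$oppoqoosuqrop
  rot[14] = oquqstqq$oppoqoosuqropp
  rot[15] = quqstqq$oppoqoosuqroppo
  rot[16] = uqstqq$oppoqoosuqroppoq
  rot[17] = qstqq$oppoqoosuqroppoqu
  rot[18] = stqq$oppoqoosuqroppoquq
  rot[19] = tqq$oppoqoosuqroppoquqs
  rot[20] = qq$oppoqoosuqroppoquqst
  rot[21] = q$oppoqoosuqroppoquqstq
  rot[22] = $oppoqoosuqroppoquqstqq
Sorted (with $ < everything):
  sorted[0] = $oppoqoosuqroppoquqstqq
  sorted[1] = oosuqroppoquqstqq$oppoq
  sorted[2] = oppoqoosuqroppoquqstqq$
  sorted[3] = oppoquqstqq$oppoqoosuqr
  sorted[4] = oqoosuqroppoquqstqq$opp
  sorted[5] = oquqstqq$oppoqoosuqropp
  sorted[6] = osuqroppoquqstqq$oppoqo
  sorted[7] = poqoosuqroppoquqstqq$op
  sorted[8] = poquqstqq$oppoqoosuqrop
  sorted[9] = ppoqoosuqroppoquqstqq$o
  sorted[10] = ppoquqstqq$oppoqoosuqro
  sorted[11] = q$oppoqoosuqroppoquqstq
  sorted[12] = qoosuqroppoquqstqq$oppo
  sorted[13] = qq$oppoqoosuqroppoquqst
  sorted[14] = qroppoquqstqq$oppoqoosu
  sorted[15] = qstqq$oppoqoosuqroppoqu
  sorted[16] = quqstqq$oppoqoosuqroppo
  sorted[17] = roppoquqstqq$oppoqoosuq
  sorted[18] = stqq$oppoqoosuqroppoquq
  sorted[19] = suqroppoquqstqq$oppoqoo
  sorted[20] = tqq$oppoqoosuqroppoquqs
  sorted[21] = uqroppoquqstqq$oppoqoos
  sorted[22] = uqstqq$oppoqoosuqroppoq
sorted[3] = oppoquqstqq$oppoqoosuqr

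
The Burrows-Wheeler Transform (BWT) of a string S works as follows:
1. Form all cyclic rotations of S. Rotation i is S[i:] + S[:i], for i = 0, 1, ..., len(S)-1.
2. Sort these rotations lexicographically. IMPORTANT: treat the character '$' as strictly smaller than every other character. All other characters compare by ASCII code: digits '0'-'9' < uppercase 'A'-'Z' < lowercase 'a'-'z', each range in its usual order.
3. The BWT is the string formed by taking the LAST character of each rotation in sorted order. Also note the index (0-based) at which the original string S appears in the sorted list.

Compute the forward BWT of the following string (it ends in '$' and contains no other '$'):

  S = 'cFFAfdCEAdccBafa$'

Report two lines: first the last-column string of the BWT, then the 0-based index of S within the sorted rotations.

Answer: aEFcdCFcfBc$dfAaA
11

Derivation:
All 17 rotations (rotation i = S[i:]+S[:i]):
  rot[0] = cFFAfdCEAdccBafa$
  rot[1] = FFAfdCEAdccBafa$c
  rot[2] = FAfdCEAdccBafa$cF
  rot[3] = AfdCEAdccBafa$cFF
  rot[4] = fdCEAdccBafa$cFFA
  rot[5] = dCEAdccBafa$cFFAf
  rot[6] = CEAdccBafa$cFFAfd
  rot[7] = EAdccBafa$cFFAfdC
  rot[8] = AdccBafa$cFFAfdCE
  rot[9] = dccBafa$cFFAfdCEA
  rot[10] = ccBafa$cFFAfdCEAd
  rot[11] = cBafa$cFFAfdCEAdc
  rot[12] = Bafa$cFFAfdCEAdcc
  rot[13] = afa$cFFAfdCEAdccB
  rot[14] = fa$cFFAfdCEAdccBa
  rot[15] = a$cFFAfdCEAdccBaf
  rot[16] = $cFFAfdCEAdccBafa
Sorted (with $ < everything):
  sorted[0] = $cFFAfdCEAdccBafa  (last char: 'a')
  sorted[1] = AdccBafa$cFFAfdCE  (last char: 'E')
  sorted[2] = AfdCEAdccBafa$cFF  (last char: 'F')
  sorted[3] = Bafa$cFFAfdCEAdcc  (last char: 'c')
  sorted[4] = CEAdccBafa$cFFAfd  (last char: 'd')
  sorted[5] = EAdccBafa$cFFAfdC  (last char: 'C')
  sorted[6] = FAfdCEAdccBafa$cF  (last char: 'F')
  sorted[7] = FFAfdCEAdccBafa$c  (last char: 'c')
  sorted[8] = a$cFFAfdCEAdccBaf  (last char: 'f')
  sorted[9] = afa$cFFAfdCEAdccB  (last char: 'B')
  sorted[10] = cBafa$cFFAfdCEAdc  (last char: 'c')
  sorted[11] = cFFAfdCEAdccBafa$  (last char: '$')
  sorted[12] = ccBafa$cFFAfdCEAd  (last char: 'd')
  sorted[13] = dCEAdccBafa$cFFAf  (last char: 'f')
  sorted[14] = dccBafa$cFFAfdCEA  (last char: 'A')
  sorted[15] = fa$cFFAfdCEAdccBa  (last char: 'a')
  sorted[16] = fdCEAdccBafa$cFFA  (last char: 'A')
Last column: aEFcdCFcfBc$dfAaA
Original string S is at sorted index 11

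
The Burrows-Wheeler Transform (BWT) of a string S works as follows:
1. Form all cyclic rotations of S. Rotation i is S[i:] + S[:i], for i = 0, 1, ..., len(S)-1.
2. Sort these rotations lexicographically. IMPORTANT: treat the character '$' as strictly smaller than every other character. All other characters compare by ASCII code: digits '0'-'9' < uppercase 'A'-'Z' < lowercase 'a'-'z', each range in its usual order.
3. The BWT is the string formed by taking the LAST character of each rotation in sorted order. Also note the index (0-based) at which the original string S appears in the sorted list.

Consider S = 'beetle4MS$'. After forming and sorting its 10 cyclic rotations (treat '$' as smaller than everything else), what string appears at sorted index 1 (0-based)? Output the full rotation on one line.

All 10 rotations (rotation i = S[i:]+S[:i]):
  rot[0] = beetle4MS$
  rot[1] = eetle4MS$b
  rot[2] = etle4MS$be
  rot[3] = tle4MS$bee
  rot[4] = le4MS$beet
  rot[5] = e4MS$beetl
  rot[6] = 4MS$beetle
  rot[7] = MS$beetle4
  rot[8] = S$beetle4M
  rot[9] = $beetle4MS
Sorted (with $ < everything):
  sorted[0] = $beetle4MS
  sorted[1] = 4MS$beetle
  sorted[2] = MS$beetle4
  sorted[3] = S$beetle4M
  sorted[4] = beetle4MS$
  sorted[5] = e4MS$beetl
  sorted[6] = eetle4MS$b
  sorted[7] = etle4MS$be
  sorted[8] = le4MS$beet
  sorted[9] = tle4MS$bee
sorted[1] = 4MS$beetle

Answer: 4MS$beetle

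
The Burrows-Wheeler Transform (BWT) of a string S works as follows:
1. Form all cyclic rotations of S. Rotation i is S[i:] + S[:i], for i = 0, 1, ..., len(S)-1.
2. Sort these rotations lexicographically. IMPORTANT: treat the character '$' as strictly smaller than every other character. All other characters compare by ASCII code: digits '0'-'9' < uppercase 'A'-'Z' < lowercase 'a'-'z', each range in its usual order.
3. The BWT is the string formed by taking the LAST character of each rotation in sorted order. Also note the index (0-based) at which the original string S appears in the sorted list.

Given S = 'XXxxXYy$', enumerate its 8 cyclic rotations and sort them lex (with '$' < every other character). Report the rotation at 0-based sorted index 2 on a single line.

Answer: XYy$XXxx

Derivation:
All 8 rotations (rotation i = S[i:]+S[:i]):
  rot[0] = XXxxXYy$
  rot[1] = XxxXYy$X
  rot[2] = xxXYy$XX
  rot[3] = xXYy$XXx
  rot[4] = XYy$XXxx
  rot[5] = Yy$XXxxX
  rot[6] = y$XXxxXY
  rot[7] = $XXxxXYy
Sorted (with $ < everything):
  sorted[0] = $XXxxXYy
  sorted[1] = XXxxXYy$
  sorted[2] = XYy$XXxx
  sorted[3] = XxxXYy$X
  sorted[4] = Yy$XXxxX
  sorted[5] = xXYy$XXx
  sorted[6] = xxXYy$XX
  sorted[7] = y$XXxxXY
sorted[2] = XYy$XXxx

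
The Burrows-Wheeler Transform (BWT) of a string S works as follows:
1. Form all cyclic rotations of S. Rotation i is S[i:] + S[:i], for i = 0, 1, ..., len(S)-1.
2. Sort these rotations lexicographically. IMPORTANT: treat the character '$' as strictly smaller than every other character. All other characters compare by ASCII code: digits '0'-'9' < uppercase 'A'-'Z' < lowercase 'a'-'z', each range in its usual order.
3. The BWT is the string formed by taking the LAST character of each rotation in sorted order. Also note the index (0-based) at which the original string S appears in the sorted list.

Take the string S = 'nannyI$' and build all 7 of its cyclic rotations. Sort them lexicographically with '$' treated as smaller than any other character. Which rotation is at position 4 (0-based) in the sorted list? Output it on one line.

All 7 rotations (rotation i = S[i:]+S[:i]):
  rot[0] = nannyI$
  rot[1] = annyI$n
  rot[2] = nnyI$na
  rot[3] = nyI$nan
  rot[4] = yI$nann
  rot[5] = I$nanny
  rot[6] = $nannyI
Sorted (with $ < everything):
  sorted[0] = $nannyI
  sorted[1] = I$nanny
  sorted[2] = annyI$n
  sorted[3] = nannyI$
  sorted[4] = nnyI$na
  sorted[5] = nyI$nan
  sorted[6] = yI$nann
sorted[4] = nnyI$na

Answer: nnyI$na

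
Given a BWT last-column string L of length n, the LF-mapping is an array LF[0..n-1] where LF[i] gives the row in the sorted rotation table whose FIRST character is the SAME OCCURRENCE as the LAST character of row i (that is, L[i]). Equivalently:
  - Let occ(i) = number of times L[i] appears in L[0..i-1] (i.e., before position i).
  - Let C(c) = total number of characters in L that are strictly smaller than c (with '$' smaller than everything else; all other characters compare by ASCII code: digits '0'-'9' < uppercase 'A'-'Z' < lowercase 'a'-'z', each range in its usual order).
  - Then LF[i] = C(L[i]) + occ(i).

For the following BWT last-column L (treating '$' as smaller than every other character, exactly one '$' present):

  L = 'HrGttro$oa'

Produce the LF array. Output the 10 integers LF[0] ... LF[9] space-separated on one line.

Answer: 2 6 1 8 9 7 4 0 5 3

Derivation:
Char counts: '$':1, 'G':1, 'H':1, 'a':1, 'o':2, 'r':2, 't':2
C (first-col start): C('$')=0, C('G')=1, C('H')=2, C('a')=3, C('o')=4, C('r')=6, C('t')=8
L[0]='H': occ=0, LF[0]=C('H')+0=2+0=2
L[1]='r': occ=0, LF[1]=C('r')+0=6+0=6
L[2]='G': occ=0, LF[2]=C('G')+0=1+0=1
L[3]='t': occ=0, LF[3]=C('t')+0=8+0=8
L[4]='t': occ=1, LF[4]=C('t')+1=8+1=9
L[5]='r': occ=1, LF[5]=C('r')+1=6+1=7
L[6]='o': occ=0, LF[6]=C('o')+0=4+0=4
L[7]='$': occ=0, LF[7]=C('$')+0=0+0=0
L[8]='o': occ=1, LF[8]=C('o')+1=4+1=5
L[9]='a': occ=0, LF[9]=C('a')+0=3+0=3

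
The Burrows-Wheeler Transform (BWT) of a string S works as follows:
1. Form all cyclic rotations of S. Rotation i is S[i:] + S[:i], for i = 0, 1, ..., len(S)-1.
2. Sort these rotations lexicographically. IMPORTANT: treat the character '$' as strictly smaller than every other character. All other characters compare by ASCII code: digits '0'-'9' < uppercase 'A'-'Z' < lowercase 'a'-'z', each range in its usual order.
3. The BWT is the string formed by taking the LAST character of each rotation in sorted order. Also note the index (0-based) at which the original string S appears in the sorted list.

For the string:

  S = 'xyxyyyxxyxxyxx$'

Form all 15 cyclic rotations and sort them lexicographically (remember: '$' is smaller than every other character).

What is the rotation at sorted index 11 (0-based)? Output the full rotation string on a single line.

All 15 rotations (rotation i = S[i:]+S[:i]):
  rot[0] = xyxyyyxxyxxyxx$
  rot[1] = yxyyyxxyxxyxx$x
  rot[2] = xyyyxxyxxyxx$xy
  rot[3] = yyyxxyxxyxx$xyx
  rot[4] = yyxxyxxyxx$xyxy
  rot[5] = yxxyxxyxx$xyxyy
  rot[6] = xxyxxyxx$xyxyyy
  rot[7] = xyxxyxx$xyxyyyx
  rot[8] = yxxyxx$xyxyyyxx
  rot[9] = xxyxx$xyxyyyxxy
  rot[10] = xyxx$xyxyyyxxyx
  rot[11] = yxx$xyxyyyxxyxx
  rot[12] = xx$xyxyyyxxyxxy
  rot[13] = x$xyxyyyxxyxxyx
  rot[14] = $xyxyyyxxyxxyxx
Sorted (with $ < everything):
  sorted[0] = $xyxyyyxxyxxyxx
  sorted[1] = x$xyxyyyxxyxxyx
  sorted[2] = xx$xyxyyyxxyxxy
  sorted[3] = xxyxx$xyxyyyxxy
  sorted[4] = xxyxxyxx$xyxyyy
  sorted[5] = xyxx$xyxyyyxxyx
  sorted[6] = xyxxyxx$xyxyyyx
  sorted[7] = xyxyyyxxyxxyxx$
  sorted[8] = xyyyxxyxxyxx$xy
  sorted[9] = yxx$xyxyyyxxyxx
  sorted[10] = yxxyxx$xyxyyyxx
  sorted[11] = yxxyxxyxx$xyxyy
  sorted[12] = yxyyyxxyxxyxx$x
  sorted[13] = yyxxyxxyxx$xyxy
  sorted[14] = yyyxxyxxyxx$xyx
sorted[11] = yxxyxxyxx$xyxyy

Answer: yxxyxxyxx$xyxyy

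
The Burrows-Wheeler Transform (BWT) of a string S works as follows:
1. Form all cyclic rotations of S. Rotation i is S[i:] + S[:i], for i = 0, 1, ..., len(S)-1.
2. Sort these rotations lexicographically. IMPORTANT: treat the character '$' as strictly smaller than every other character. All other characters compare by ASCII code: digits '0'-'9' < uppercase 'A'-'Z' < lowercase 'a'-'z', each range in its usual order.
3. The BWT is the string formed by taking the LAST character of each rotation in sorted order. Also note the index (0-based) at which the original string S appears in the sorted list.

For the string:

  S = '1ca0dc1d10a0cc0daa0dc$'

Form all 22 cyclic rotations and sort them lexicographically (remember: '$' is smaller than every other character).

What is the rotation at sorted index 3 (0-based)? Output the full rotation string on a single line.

All 22 rotations (rotation i = S[i:]+S[:i]):
  rot[0] = 1ca0dc1d10a0cc0daa0dc$
  rot[1] = ca0dc1d10a0cc0daa0dc$1
  rot[2] = a0dc1d10a0cc0daa0dc$1c
  rot[3] = 0dc1d10a0cc0daa0dc$1ca
  rot[4] = dc1d10a0cc0daa0dc$1ca0
  rot[5] = c1d10a0cc0daa0dc$1ca0d
  rot[6] = 1d10a0cc0daa0dc$1ca0dc
  rot[7] = d10a0cc0daa0dc$1ca0dc1
  rot[8] = 10a0cc0daa0dc$1ca0dc1d
  rot[9] = 0a0cc0daa0dc$1ca0dc1d1
  rot[10] = a0cc0daa0dc$1ca0dc1d10
  rot[11] = 0cc0daa0dc$1ca0dc1d10a
  rot[12] = cc0daa0dc$1ca0dc1d10a0
  rot[13] = c0daa0dc$1ca0dc1d10a0c
  rot[14] = 0daa0dc$1ca0dc1d10a0cc
  rot[15] = daa0dc$1ca0dc1d10a0cc0
  rot[16] = aa0dc$1ca0dc1d10a0cc0d
  rot[17] = a0dc$1ca0dc1d10a0cc0da
  rot[18] = 0dc$1ca0dc1d10a0cc0daa
  rot[19] = dc$1ca0dc1d10a0cc0daa0
  rot[20] = c$1ca0dc1d10a0cc0daa0d
  rot[21] = $1ca0dc1d10a0cc0daa0dc
Sorted (with $ < everything):
  sorted[0] = $1ca0dc1d10a0cc0daa0dc
  sorted[1] = 0a0cc0daa0dc$1ca0dc1d1
  sorted[2] = 0cc0daa0dc$1ca0dc1d10a
  sorted[3] = 0daa0dc$1ca0dc1d10a0cc
  sorted[4] = 0dc$1ca0dc1d10a0cc0daa
  sorted[5] = 0dc1d10a0cc0daa0dc$1ca
  sorted[6] = 10a0cc0daa0dc$1ca0dc1d
  sorted[7] = 1ca0dc1d10a0cc0daa0dc$
  sorted[8] = 1d10a0cc0daa0dc$1ca0dc
  sorted[9] = a0cc0daa0dc$1ca0dc1d10
  sorted[10] = a0dc$1ca0dc1d10a0cc0da
  sorted[11] = a0dc1d10a0cc0daa0dc$1c
  sorted[12] = aa0dc$1ca0dc1d10a0cc0d
  sorted[13] = c$1ca0dc1d10a0cc0daa0d
  sorted[14] = c0daa0dc$1ca0dc1d10a0c
  sorted[15] = c1d10a0cc0daa0dc$1ca0d
  sorted[16] = ca0dc1d10a0cc0daa0dc$1
  sorted[17] = cc0daa0dc$1ca0dc1d10a0
  sorted[18] = d10a0cc0daa0dc$1ca0dc1
  sorted[19] = daa0dc$1ca0dc1d10a0cc0
  sorted[20] = dc$1ca0dc1d10a0cc0daa0
  sorted[21] = dc1d10a0cc0daa0dc$1ca0
sorted[3] = 0daa0dc$1ca0dc1d10a0cc

Answer: 0daa0dc$1ca0dc1d10a0cc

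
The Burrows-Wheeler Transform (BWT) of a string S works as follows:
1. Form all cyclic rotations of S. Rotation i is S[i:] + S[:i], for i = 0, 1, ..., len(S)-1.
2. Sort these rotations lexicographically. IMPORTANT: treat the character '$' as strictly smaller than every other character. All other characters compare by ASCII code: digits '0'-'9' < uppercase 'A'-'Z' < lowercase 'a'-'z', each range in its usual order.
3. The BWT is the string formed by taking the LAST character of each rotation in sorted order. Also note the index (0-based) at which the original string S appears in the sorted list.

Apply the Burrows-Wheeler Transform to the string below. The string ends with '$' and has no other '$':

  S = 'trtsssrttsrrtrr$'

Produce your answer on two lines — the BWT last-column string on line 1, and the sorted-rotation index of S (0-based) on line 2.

All 16 rotations (rotation i = S[i:]+S[:i]):
  rot[0] = trtsssrttsrrtrr$
  rot[1] = rtsssrttsrrtrr$t
  rot[2] = tsssrttsrrtrr$tr
  rot[3] = sssrttsrrtrr$trt
  rot[4] = ssrttsrrtrr$trts
  rot[5] = srttsrrtrr$trtss
  rot[6] = rttsrrtrr$trtsss
  rot[7] = ttsrrtrr$trtsssr
  rot[8] = tsrrtrr$trtsssrt
  rot[9] = srrtrr$trtsssrtt
  rot[10] = rrtrr$trtsssrtts
  rot[11] = rtrr$trtsssrttsr
  rot[12] = trr$trtsssrttsrr
  rot[13] = rr$trtsssrttsrrt
  rot[14] = r$trtsssrttsrrtr
  rot[15] = $trtsssrttsrrtrr
Sorted (with $ < everything):
  sorted[0] = $trtsssrttsrrtrr  (last char: 'r')
  sorted[1] = r$trtsssrttsrrtr  (last char: 'r')
  sorted[2] = rr$trtsssrttsrrt  (last char: 't')
  sorted[3] = rrtrr$trtsssrtts  (last char: 's')
  sorted[4] = rtrr$trtsssrttsr  (last char: 'r')
  sorted[5] = rtsssrttsrrtrr$t  (last char: 't')
  sorted[6] = rttsrrtrr$trtsss  (last char: 's')
  sorted[7] = srrtrr$trtsssrtt  (last char: 't')
  sorted[8] = srttsrrtrr$trtss  (last char: 's')
  sorted[9] = ssrttsrrtrr$trts  (last char: 's')
  sorted[10] = sssrttsrrtrr$trt  (last char: 't')
  sorted[11] = trr$trtsssrttsrr  (last char: 'r')
  sorted[12] = trtsssrttsrrtrr$  (last char: '$')
  sorted[13] = tsrrtrr$trtsssrt  (last char: 't')
  sorted[14] = tsssrttsrrtrr$tr  (last char: 'r')
  sorted[15] = ttsrrtrr$trtsssr  (last char: 'r')
Last column: rrtsrtstsstr$trr
Original string S is at sorted index 12

Answer: rrtsrtstsstr$trr
12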